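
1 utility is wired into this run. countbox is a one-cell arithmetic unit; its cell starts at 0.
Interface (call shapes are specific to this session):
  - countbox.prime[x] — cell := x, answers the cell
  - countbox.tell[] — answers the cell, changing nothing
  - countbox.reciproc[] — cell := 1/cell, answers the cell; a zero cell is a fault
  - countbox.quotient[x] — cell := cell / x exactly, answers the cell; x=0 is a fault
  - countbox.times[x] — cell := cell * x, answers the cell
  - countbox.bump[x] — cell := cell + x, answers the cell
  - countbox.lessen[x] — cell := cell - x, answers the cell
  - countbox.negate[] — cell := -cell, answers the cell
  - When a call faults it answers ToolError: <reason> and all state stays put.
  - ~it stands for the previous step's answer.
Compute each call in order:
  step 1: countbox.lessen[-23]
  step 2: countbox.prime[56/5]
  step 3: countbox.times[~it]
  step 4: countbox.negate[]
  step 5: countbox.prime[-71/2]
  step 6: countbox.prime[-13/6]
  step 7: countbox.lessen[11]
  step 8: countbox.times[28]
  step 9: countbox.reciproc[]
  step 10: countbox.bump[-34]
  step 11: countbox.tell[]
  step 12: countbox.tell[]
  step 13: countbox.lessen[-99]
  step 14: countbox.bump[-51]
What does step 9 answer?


Answer: -3/1106

Derivation:
# 1. lessen(-23) ~> 23
# 2. prime(56/5) ~> 56/5
# 3. times(~it) ~> 3136/25
# 4. negate() ~> -3136/25
# 5. prime(-71/2) ~> -71/2
# 6. prime(-13/6) ~> -13/6
# 7. lessen(11) ~> -79/6
# 8. times(28) ~> -1106/3
# 9. reciproc() ~> -3/1106
# 10. bump(-34) ~> -37607/1106
# 11. tell() ~> -37607/1106
# 12. tell() ~> -37607/1106
# 13. lessen(-99) ~> 71887/1106
# 14. bump(-51) ~> 15481/1106


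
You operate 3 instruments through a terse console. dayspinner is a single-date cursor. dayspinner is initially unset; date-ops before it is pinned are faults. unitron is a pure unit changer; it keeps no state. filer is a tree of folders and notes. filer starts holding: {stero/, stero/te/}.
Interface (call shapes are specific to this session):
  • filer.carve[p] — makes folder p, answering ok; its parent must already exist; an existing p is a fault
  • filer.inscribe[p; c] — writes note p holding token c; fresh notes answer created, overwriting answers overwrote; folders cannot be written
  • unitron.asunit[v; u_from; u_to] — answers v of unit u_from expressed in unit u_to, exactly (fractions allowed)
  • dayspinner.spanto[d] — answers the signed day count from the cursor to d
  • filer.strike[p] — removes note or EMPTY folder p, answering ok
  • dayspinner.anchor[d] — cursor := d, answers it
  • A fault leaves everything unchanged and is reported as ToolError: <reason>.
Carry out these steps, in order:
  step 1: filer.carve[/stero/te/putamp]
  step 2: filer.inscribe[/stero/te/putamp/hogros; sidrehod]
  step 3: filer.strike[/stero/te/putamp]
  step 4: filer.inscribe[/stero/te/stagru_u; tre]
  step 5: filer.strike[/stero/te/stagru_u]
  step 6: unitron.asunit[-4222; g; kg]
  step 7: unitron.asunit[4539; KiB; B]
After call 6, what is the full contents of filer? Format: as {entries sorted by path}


[in] carve p=/stero/te/putamp
= ok
[in] inscribe p=/stero/te/putamp/hogros c=sidrehod
= created
[in] strike p=/stero/te/putamp
= ToolError: not empty
[in] inscribe p=/stero/te/stagru_u c=tre
= created
[in] strike p=/stero/te/stagru_u
= ok
[in] asunit v=-4222 u_from=g u_to=kg
= -2111/500
[in] asunit v=4539 u_from=KiB u_to=B
= 4647936

Answer: {stero/, stero/te/, stero/te/putamp/, stero/te/putamp/hogros=sidrehod}


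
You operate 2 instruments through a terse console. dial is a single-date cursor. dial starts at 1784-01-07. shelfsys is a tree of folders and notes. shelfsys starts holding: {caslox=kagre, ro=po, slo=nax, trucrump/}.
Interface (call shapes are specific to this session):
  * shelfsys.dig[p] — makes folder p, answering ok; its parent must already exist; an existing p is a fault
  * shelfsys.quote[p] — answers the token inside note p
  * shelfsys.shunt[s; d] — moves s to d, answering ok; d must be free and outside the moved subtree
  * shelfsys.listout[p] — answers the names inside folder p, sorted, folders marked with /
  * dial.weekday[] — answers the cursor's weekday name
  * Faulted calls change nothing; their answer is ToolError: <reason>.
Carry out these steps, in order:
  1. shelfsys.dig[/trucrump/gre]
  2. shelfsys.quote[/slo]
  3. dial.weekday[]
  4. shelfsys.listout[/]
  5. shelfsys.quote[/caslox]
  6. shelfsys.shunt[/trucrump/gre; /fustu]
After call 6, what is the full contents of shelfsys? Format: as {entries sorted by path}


Next I call shelfsys.dig with p=/trucrump/gre, giving ok.
Calling shelfsys.quote with p=/slo, giving nax.
Next I call dial.weekday(), giving Wednesday.
I run shelfsys.listout with p=/, and see [caslox, ro, slo, trucrump/].
I use shelfsys.quote with p=/caslox, — result: kagre.
I run shelfsys.shunt with s=/trucrump/gre, d=/fustu: ok.

Answer: {caslox=kagre, fustu/, ro=po, slo=nax, trucrump/}


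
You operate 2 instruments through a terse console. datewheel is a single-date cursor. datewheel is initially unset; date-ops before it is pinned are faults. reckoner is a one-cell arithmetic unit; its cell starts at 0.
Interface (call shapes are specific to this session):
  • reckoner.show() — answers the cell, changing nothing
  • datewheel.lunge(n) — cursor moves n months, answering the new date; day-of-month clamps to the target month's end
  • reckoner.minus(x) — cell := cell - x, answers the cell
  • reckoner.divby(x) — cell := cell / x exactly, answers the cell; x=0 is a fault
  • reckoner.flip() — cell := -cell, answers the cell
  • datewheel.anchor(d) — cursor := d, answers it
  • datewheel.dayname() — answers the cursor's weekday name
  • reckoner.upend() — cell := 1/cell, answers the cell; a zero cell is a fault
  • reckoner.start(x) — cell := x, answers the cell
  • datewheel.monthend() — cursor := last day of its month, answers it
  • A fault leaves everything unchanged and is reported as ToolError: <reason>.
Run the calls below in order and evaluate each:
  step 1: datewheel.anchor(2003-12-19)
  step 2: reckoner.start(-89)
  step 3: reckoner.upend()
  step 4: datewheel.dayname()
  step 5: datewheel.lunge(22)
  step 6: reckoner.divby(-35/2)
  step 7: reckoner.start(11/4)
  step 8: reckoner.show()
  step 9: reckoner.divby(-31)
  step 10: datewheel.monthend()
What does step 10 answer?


Answer: 2005-10-31

Derivation:
Using datewheel.anchor(d='2003-12-19'), → 2003-12-19.
I try reckoner.start(x='-89'), → -89.
Invoking reckoner.upend, → -1/89.
I call datewheel.dayname, and see Friday.
I call datewheel.lunge(n='22'), yielding 2005-10-19.
I call reckoner.divby(x='-35/2'): 2/3115.
I try reckoner.start(x='11/4'), which returns 11/4.
I call reckoner.show, giving 11/4.
Then reckoner.divby(x='-31'), — result: -11/124.
Using datewheel.monthend(), which returns 2005-10-31.


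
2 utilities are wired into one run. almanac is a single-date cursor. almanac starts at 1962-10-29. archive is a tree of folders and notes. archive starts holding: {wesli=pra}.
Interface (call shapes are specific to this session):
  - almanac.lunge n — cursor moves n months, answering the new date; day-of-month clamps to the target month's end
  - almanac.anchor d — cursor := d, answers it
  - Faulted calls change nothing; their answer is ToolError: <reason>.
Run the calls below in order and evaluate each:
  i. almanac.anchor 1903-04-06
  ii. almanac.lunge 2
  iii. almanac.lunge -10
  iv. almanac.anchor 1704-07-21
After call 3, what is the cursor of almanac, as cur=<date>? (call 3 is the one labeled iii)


CALL anchor[d: 1903-04-06]
RET  1903-04-06
CALL lunge[n: 2]
RET  1903-06-06
CALL lunge[n: -10]
RET  1902-08-06
CALL anchor[d: 1704-07-21]
RET  1704-07-21

Answer: cur=1902-08-06


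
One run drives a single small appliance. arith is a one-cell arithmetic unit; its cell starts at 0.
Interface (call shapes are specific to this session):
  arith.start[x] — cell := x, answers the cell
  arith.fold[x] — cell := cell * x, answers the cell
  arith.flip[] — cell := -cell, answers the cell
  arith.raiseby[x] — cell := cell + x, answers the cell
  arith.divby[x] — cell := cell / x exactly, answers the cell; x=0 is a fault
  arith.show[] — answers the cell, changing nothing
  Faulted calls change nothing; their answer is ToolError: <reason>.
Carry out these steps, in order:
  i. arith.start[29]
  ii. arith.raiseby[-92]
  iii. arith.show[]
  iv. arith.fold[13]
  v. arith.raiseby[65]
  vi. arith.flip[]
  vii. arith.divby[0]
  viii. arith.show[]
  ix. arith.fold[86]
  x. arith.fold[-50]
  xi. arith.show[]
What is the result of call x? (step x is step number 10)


Answer: -3242200

Derivation:
Using start using x: 29: 29.
I invoke raiseby using x: -92, and observe -63.
Using show, and get -63.
I run fold using x: 13, — result: -819.
I invoke raiseby using x: 65, which returns -754.
Next I call flip(), giving 754.
Then divby using x: 0: ToolError: division by zero.
I use show, → 754.
I try fold using x: 86, and see 64844.
Next I call fold using x: -50, and observe -3242200.
I use show(), and see -3242200.


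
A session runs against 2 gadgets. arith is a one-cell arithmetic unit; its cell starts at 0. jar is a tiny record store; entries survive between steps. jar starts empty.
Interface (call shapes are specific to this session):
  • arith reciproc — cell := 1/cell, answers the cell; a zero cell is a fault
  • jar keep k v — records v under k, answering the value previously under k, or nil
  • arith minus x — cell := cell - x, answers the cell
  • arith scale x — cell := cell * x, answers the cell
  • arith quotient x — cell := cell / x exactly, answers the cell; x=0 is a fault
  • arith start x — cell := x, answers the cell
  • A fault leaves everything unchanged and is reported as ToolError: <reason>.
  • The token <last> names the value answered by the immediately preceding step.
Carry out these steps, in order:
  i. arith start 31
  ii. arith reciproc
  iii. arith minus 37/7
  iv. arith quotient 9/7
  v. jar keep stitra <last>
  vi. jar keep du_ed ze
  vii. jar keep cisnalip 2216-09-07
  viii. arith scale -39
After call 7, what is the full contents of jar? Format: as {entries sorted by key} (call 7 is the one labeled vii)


Invoking arith start(x='31'), and get 31.
I invoke arith reciproc(), and see 1/31.
I try arith minus(x='37/7'), → -1140/217.
I run arith quotient(x='9/7'), and get -380/93.
Next I call jar keep(k='stitra', v='<last>'), — result: nil.
Next I call jar keep(k='du_ed', v='ze'), and observe nil.
Calling jar keep(k='cisnalip', v='2216-09-07'), — result: nil.
Using arith scale(x='-39'): 4940/31.

Answer: {cisnalip=2216-09-07, du_ed=ze, stitra=-380/93}


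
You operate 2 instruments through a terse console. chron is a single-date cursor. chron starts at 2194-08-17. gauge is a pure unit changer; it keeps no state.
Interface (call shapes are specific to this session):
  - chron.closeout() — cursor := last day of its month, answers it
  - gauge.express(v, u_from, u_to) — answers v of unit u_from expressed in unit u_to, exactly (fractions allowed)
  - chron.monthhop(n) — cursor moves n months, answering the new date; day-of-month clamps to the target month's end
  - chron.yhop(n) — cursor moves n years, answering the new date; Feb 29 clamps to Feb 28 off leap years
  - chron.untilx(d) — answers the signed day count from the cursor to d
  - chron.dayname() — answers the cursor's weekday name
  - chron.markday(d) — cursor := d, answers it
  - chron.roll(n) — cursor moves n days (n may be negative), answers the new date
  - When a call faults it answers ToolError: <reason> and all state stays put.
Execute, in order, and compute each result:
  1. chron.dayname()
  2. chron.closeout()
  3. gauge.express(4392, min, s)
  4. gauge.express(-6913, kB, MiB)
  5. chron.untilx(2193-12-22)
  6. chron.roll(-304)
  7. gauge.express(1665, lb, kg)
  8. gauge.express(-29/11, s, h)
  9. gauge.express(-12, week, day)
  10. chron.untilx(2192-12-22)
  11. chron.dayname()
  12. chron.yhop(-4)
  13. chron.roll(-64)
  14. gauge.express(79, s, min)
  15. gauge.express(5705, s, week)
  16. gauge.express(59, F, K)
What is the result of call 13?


% chron.dayname() -> Sunday
% chron.closeout() -> 2194-08-31
% gauge.express(v=4392, u_from=min, u_to=s) -> 263520
% gauge.express(v=-6913, u_from=kB, u_to=MiB) -> -864125/131072
% chron.untilx(d=2193-12-22) -> -252
% chron.roll(n=-304) -> 2193-10-31
% gauge.express(v=1665, u_from=lb, u_to=kg) -> 15104625921/20000000
% gauge.express(v=-29/11, u_from=s, u_to=h) -> -29/39600
% gauge.express(v=-12, u_from=week, u_to=day) -> -84
% chron.untilx(d=2192-12-22) -> -313
% chron.dayname() -> Thursday
% chron.yhop(n=-4) -> 2189-10-31
% chron.roll(n=-64) -> 2189-08-28
% gauge.express(v=79, u_from=s, u_to=min) -> 79/60
% gauge.express(v=5705, u_from=s, u_to=week) -> 163/17280
% gauge.express(v=59, u_from=F, u_to=K) -> 5763/20

Answer: 2189-08-28


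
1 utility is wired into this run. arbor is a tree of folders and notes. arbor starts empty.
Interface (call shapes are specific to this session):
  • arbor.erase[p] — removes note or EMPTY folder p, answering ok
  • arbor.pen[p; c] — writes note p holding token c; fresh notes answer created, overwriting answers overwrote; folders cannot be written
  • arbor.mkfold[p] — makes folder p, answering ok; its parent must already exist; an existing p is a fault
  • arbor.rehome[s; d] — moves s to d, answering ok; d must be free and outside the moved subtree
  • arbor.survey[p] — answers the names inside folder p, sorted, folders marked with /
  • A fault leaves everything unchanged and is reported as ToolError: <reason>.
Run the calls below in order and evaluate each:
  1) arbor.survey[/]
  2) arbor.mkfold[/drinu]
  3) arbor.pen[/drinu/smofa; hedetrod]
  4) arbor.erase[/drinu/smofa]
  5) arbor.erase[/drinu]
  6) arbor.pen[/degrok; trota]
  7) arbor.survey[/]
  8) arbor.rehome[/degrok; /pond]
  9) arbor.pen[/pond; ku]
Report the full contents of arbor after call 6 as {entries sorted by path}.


==> arbor.survey(/)
<== []
==> arbor.mkfold(/drinu)
<== ok
==> arbor.pen(/drinu/smofa, hedetrod)
<== created
==> arbor.erase(/drinu/smofa)
<== ok
==> arbor.erase(/drinu)
<== ok
==> arbor.pen(/degrok, trota)
<== created
==> arbor.survey(/)
<== [degrok]
==> arbor.rehome(/degrok, /pond)
<== ok
==> arbor.pen(/pond, ku)
<== overwrote

Answer: {degrok=trota}


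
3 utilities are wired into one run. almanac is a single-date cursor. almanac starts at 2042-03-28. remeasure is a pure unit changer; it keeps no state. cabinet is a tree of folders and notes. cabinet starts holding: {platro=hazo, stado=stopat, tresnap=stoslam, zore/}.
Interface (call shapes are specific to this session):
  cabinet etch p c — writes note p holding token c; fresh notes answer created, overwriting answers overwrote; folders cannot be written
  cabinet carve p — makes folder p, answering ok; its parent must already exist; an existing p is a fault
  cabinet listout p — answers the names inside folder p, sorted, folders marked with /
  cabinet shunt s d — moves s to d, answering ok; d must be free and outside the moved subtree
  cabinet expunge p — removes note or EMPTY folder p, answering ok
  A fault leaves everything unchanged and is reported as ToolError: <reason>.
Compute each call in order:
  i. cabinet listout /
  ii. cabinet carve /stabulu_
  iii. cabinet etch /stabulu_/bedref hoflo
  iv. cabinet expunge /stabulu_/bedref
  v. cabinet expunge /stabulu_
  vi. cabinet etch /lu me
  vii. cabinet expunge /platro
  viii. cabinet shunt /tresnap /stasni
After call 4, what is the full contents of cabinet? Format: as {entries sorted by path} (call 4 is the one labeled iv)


Answer: {platro=hazo, stabulu_/, stado=stopat, tresnap=stoslam, zore/}

Derivation:
Now I run cabinet listout with p→/, and get [platro, stado, tresnap, zore/].
I run cabinet carve with p→/stabulu_: ok.
Next I call cabinet etch with p→/stabulu_/bedref, c→hoflo, → created.
Invoking cabinet expunge with p→/stabulu_/bedref, giving ok.
I use cabinet expunge with p→/stabulu_, and see ok.
Now I run cabinet etch with p→/lu, c→me, giving created.
I call cabinet expunge with p→/platro, and see ok.
I use cabinet shunt with s→/tresnap, d→/stasni, and see ok.


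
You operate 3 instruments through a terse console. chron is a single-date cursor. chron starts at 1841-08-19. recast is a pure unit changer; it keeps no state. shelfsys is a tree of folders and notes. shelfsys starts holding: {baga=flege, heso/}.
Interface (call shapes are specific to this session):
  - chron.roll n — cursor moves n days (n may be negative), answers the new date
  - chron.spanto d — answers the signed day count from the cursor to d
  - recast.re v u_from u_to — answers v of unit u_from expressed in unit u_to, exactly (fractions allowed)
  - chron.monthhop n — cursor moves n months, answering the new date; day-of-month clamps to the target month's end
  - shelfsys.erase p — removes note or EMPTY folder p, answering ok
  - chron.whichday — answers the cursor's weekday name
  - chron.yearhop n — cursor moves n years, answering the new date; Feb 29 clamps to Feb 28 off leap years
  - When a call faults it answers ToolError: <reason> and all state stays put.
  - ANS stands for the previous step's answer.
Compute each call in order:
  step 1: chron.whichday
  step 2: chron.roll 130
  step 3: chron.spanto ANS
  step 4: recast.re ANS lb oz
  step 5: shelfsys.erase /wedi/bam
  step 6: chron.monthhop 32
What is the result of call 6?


-- 1. chron.whichday() : Thursday
-- 2. chron.roll(n→130) : 1841-12-27
-- 3. chron.spanto(d→ANS) : 0
-- 4. recast.re(v→ANS, u_from→lb, u_to→oz) : 0
-- 5. shelfsys.erase(p→/wedi/bam) : ToolError: not found
-- 6. chron.monthhop(n→32) : 1844-08-27

Answer: 1844-08-27


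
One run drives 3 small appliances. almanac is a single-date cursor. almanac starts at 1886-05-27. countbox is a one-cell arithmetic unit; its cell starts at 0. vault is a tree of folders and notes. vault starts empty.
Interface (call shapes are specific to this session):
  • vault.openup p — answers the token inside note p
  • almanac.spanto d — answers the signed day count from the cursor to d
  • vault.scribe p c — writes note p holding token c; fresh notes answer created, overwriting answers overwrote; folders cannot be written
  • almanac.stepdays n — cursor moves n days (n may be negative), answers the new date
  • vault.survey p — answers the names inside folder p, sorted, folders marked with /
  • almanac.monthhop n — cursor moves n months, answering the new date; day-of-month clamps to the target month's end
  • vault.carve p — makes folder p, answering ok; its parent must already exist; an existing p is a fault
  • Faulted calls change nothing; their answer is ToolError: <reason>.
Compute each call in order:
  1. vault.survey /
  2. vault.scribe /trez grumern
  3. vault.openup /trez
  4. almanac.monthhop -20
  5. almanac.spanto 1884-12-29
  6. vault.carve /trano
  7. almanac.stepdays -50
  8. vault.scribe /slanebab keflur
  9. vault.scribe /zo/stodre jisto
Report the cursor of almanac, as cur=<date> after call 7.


;; 1. survey(p→/) : []
;; 2. scribe(p→/trez, c→grumern) : created
;; 3. openup(p→/trez) : grumern
;; 4. monthhop(n→-20) : 1884-09-27
;; 5. spanto(d→1884-12-29) : 93
;; 6. carve(p→/trano) : ok
;; 7. stepdays(n→-50) : 1884-08-08
;; 8. scribe(p→/slanebab, c→keflur) : created
;; 9. scribe(p→/zo/stodre, c→jisto) : ToolError: no parent

Answer: cur=1884-08-08


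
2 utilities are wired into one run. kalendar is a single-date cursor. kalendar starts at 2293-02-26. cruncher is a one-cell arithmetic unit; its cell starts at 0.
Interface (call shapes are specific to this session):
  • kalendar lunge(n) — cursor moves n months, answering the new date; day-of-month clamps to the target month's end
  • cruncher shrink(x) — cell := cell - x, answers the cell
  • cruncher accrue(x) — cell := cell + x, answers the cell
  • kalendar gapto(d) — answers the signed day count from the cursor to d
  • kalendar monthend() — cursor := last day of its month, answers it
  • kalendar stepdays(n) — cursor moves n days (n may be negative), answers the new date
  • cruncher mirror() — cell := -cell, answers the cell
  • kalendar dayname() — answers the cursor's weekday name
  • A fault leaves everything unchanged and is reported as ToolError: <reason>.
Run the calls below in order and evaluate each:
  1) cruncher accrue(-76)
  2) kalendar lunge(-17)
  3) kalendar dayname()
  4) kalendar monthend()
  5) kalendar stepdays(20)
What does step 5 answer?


I invoke cruncher accrue with x=-76, and see -76.
Then kalendar lunge with n=-17: 2291-09-26.
Next I call kalendar dayname(), → Saturday.
I invoke kalendar monthend(): 2291-09-30.
Next I call kalendar stepdays with n=20, → 2291-10-20.

Answer: 2291-10-20


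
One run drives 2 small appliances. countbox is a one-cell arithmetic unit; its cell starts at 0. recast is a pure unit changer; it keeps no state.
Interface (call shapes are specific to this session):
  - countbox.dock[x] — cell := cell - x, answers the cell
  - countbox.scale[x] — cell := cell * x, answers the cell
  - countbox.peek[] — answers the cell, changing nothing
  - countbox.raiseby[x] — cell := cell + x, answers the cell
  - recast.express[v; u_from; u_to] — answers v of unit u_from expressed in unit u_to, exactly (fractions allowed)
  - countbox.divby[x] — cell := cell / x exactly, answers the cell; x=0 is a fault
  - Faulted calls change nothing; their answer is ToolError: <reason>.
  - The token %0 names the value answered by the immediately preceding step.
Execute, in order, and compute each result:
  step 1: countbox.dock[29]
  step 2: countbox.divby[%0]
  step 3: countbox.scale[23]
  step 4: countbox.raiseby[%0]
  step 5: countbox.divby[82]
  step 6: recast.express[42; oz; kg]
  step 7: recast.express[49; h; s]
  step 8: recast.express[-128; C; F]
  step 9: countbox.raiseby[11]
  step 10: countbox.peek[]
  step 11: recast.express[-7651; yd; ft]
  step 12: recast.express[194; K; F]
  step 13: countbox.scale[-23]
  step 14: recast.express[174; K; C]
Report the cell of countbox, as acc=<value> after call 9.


Step: countbox.dock[x='29']
Result: -29
Step: countbox.divby[x='%0']
Result: 1
Step: countbox.scale[x='23']
Result: 23
Step: countbox.raiseby[x='%0']
Result: 46
Step: countbox.divby[x='82']
Result: 23/41
Step: recast.express[v='42'; u_from='oz'; u_to='kg']
Result: 952543977/800000000
Step: recast.express[v='49'; u_from='h'; u_to='s']
Result: 176400
Step: recast.express[v='-128'; u_from='C'; u_to='F']
Result: -992/5
Step: countbox.raiseby[x='11']
Result: 474/41
Step: countbox.peek[]
Result: 474/41
Step: recast.express[v='-7651'; u_from='yd'; u_to='ft']
Result: -22953
Step: recast.express[v='194'; u_from='K'; u_to='F']
Result: -11047/100
Step: countbox.scale[x='-23']
Result: -10902/41
Step: recast.express[v='174'; u_from='K'; u_to='C']
Result: -1983/20

Answer: acc=474/41


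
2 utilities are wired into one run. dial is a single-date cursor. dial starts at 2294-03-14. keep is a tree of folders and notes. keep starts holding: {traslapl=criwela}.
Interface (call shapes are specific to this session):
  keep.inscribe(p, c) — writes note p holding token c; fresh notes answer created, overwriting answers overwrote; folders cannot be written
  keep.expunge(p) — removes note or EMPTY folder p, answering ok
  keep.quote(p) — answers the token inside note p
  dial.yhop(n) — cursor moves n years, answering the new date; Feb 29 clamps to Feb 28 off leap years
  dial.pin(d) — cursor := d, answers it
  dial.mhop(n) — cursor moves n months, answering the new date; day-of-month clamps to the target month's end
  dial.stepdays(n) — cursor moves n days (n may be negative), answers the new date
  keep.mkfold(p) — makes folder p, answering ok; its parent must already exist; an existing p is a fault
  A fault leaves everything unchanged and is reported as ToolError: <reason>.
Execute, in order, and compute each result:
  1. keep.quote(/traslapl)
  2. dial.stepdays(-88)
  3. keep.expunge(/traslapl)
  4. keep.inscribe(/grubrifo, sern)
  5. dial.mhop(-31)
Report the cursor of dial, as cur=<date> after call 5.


Answer: cur=2291-05-16

Derivation:
-> keep.quote(p→/traslapl)
<- criwela
-> dial.stepdays(n→-88)
<- 2293-12-16
-> keep.expunge(p→/traslapl)
<- ok
-> keep.inscribe(p→/grubrifo, c→sern)
<- created
-> dial.mhop(n→-31)
<- 2291-05-16


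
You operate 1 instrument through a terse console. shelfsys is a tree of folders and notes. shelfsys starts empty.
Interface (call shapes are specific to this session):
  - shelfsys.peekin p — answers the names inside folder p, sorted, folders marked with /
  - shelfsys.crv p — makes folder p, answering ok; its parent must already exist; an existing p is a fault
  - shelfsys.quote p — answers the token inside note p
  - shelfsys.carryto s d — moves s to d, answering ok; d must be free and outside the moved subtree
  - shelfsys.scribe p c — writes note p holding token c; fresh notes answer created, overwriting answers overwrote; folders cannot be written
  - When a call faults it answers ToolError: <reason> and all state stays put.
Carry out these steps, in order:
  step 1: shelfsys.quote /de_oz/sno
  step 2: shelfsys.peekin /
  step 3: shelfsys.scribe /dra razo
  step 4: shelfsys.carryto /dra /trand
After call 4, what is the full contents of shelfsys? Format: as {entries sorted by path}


Answer: {trand=razo}

Derivation:
→ shelfsys.quote(/de_oz/sno)
← ToolError: not found
→ shelfsys.peekin(/)
← []
→ shelfsys.scribe(/dra, razo)
← created
→ shelfsys.carryto(/dra, /trand)
← ok


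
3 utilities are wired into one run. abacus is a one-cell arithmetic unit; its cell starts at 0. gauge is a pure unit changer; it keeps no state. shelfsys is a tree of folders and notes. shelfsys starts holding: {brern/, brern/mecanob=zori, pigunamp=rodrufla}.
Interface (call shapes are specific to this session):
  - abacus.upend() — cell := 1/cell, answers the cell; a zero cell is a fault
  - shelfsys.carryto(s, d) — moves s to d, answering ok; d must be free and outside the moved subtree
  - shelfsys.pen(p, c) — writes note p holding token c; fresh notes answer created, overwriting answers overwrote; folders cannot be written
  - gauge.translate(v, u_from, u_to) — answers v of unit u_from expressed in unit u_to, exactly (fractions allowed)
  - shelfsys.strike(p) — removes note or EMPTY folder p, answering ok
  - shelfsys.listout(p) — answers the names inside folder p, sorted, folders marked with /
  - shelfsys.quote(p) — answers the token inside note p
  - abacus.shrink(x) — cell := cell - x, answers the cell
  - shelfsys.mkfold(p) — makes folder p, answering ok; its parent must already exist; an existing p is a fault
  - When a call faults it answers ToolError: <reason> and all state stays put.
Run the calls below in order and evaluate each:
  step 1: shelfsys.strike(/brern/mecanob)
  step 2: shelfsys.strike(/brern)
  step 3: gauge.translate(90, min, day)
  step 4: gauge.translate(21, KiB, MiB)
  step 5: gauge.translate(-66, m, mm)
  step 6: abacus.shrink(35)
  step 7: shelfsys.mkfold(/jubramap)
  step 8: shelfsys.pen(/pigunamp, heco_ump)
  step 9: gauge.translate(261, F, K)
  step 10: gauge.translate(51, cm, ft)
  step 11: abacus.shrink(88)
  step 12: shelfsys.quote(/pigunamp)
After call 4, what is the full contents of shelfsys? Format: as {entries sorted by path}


Answer: {pigunamp=rodrufla}

Derivation:
;; shelfsys.strike(p='/brern/mecanob') : ok
;; shelfsys.strike(p='/brern') : ok
;; gauge.translate(v='90', u_from='min', u_to='day') : 1/16
;; gauge.translate(v='21', u_from='KiB', u_to='MiB') : 21/1024
;; gauge.translate(v='-66', u_from='m', u_to='mm') : -66000
;; abacus.shrink(x='35') : -35
;; shelfsys.mkfold(p='/jubramap') : ok
;; shelfsys.pen(p='/pigunamp', c='heco_ump') : overwrote
;; gauge.translate(v='261', u_from='F', u_to='K') : 72067/180
;; gauge.translate(v='51', u_from='cm', u_to='ft') : 425/254
;; abacus.shrink(x='88') : -123
;; shelfsys.quote(p='/pigunamp') : heco_ump


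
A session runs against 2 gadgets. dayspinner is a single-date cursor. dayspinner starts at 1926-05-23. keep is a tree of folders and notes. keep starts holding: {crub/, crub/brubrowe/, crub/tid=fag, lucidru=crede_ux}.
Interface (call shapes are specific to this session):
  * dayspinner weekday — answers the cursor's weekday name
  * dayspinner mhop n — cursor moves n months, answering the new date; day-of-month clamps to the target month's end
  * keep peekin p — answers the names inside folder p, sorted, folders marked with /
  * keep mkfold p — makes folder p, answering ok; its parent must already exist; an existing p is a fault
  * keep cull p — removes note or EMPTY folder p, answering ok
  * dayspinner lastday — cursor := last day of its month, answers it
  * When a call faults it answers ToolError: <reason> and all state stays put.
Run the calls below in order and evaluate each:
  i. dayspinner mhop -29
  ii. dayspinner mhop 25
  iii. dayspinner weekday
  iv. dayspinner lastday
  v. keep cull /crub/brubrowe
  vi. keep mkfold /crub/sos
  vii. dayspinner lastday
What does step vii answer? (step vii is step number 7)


% dayspinner mhop n=-29
= 1923-12-23
% dayspinner mhop n=25
= 1926-01-23
% dayspinner weekday
= Saturday
% dayspinner lastday
= 1926-01-31
% keep cull p=/crub/brubrowe
= ok
% keep mkfold p=/crub/sos
= ok
% dayspinner lastday
= 1926-01-31

Answer: 1926-01-31


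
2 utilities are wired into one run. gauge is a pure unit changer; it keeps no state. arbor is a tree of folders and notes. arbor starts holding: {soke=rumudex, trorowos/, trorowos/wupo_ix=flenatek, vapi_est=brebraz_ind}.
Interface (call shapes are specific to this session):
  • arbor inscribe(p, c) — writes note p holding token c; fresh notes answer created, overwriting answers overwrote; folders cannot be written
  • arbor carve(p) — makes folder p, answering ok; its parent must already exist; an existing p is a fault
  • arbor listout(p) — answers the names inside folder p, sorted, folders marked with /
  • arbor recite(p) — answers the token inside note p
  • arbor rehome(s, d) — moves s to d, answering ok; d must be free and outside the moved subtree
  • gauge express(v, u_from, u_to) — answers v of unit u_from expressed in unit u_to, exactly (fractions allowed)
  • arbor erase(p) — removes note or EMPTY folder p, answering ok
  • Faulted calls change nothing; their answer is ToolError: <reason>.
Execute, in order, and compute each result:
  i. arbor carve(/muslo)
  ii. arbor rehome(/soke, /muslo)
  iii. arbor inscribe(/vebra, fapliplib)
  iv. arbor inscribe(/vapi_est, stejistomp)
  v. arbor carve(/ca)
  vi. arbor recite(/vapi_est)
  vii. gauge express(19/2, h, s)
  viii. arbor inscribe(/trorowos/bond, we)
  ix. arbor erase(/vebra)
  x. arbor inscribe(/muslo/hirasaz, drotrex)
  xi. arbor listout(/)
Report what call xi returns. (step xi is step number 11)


~$ arbor carve /muslo
= ok
~$ arbor rehome /soke /muslo
= ToolError: exists
~$ arbor inscribe /vebra fapliplib
= created
~$ arbor inscribe /vapi_est stejistomp
= overwrote
~$ arbor carve /ca
= ok
~$ arbor recite /vapi_est
= stejistomp
~$ gauge express 19/2 h s
= 34200
~$ arbor inscribe /trorowos/bond we
= created
~$ arbor erase /vebra
= ok
~$ arbor inscribe /muslo/hirasaz drotrex
= created
~$ arbor listout /
= [ca/, muslo/, soke, trorowos/, vapi_est]

Answer: [ca/, muslo/, soke, trorowos/, vapi_est]


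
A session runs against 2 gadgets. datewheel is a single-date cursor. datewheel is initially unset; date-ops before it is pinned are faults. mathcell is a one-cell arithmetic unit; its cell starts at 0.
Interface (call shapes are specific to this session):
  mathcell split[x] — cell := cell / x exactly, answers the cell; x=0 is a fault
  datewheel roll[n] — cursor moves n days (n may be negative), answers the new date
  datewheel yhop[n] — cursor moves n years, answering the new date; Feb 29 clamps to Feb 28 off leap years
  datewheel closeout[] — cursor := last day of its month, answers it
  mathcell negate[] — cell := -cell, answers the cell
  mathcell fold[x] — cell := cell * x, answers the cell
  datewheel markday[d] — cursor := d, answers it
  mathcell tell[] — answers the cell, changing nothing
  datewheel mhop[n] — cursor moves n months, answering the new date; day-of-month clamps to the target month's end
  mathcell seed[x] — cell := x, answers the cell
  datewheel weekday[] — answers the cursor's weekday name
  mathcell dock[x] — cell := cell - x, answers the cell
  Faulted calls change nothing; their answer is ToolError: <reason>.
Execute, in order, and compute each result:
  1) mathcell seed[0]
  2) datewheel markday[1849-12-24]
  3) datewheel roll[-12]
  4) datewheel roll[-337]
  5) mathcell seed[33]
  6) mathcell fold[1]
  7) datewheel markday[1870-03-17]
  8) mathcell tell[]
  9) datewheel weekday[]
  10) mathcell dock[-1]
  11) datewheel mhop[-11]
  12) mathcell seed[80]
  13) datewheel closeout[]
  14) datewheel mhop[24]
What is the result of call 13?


I try mathcell seed with x='0': 0.
Calling datewheel markday with d='1849-12-24': 1849-12-24.
Next I call datewheel roll with n='-12', → 1849-12-12.
Calling datewheel roll with n='-337', yielding 1849-01-09.
I try mathcell seed with x='33', and see 33.
I call mathcell fold with x='1', giving 33.
Invoking datewheel markday with d='1870-03-17', and get 1870-03-17.
Using mathcell tell, and see 33.
I run datewheel weekday(), — result: Thursday.
I run mathcell dock with x='-1', — result: 34.
Calling datewheel mhop with n='-11', — result: 1869-04-17.
Calling mathcell seed with x='80', — result: 80.
Using datewheel closeout(), and see 1869-04-30.
Invoking datewheel mhop with n='24', giving 1871-04-30.

Answer: 1869-04-30


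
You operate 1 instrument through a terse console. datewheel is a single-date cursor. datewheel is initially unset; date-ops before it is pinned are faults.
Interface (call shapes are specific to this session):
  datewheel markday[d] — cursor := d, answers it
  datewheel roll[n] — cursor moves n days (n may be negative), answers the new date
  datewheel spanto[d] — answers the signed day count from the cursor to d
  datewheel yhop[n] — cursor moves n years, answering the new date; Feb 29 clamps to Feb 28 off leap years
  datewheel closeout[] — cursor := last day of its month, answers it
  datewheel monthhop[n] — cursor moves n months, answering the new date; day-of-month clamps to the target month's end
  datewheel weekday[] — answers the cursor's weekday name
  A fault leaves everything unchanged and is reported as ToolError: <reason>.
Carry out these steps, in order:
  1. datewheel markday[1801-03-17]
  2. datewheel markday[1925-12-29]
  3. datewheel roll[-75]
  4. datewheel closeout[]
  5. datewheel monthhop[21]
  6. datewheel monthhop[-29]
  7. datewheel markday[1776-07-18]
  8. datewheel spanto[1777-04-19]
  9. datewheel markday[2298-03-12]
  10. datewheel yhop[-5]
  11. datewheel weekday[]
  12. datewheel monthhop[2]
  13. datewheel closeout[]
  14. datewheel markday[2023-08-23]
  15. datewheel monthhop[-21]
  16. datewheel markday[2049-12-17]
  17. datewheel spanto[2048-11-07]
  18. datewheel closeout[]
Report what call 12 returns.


Answer: 2293-05-12

Derivation:
Do: datewheel markday[d=1801-03-17]
See: 1801-03-17
Do: datewheel markday[d=1925-12-29]
See: 1925-12-29
Do: datewheel roll[n=-75]
See: 1925-10-15
Do: datewheel closeout[]
See: 1925-10-31
Do: datewheel monthhop[n=21]
See: 1927-07-31
Do: datewheel monthhop[n=-29]
See: 1925-02-28
Do: datewheel markday[d=1776-07-18]
See: 1776-07-18
Do: datewheel spanto[d=1777-04-19]
See: 275
Do: datewheel markday[d=2298-03-12]
See: 2298-03-12
Do: datewheel yhop[n=-5]
See: 2293-03-12
Do: datewheel weekday[]
See: Sunday
Do: datewheel monthhop[n=2]
See: 2293-05-12
Do: datewheel closeout[]
See: 2293-05-31
Do: datewheel markday[d=2023-08-23]
See: 2023-08-23
Do: datewheel monthhop[n=-21]
See: 2021-11-23
Do: datewheel markday[d=2049-12-17]
See: 2049-12-17
Do: datewheel spanto[d=2048-11-07]
See: -405
Do: datewheel closeout[]
See: 2049-12-31


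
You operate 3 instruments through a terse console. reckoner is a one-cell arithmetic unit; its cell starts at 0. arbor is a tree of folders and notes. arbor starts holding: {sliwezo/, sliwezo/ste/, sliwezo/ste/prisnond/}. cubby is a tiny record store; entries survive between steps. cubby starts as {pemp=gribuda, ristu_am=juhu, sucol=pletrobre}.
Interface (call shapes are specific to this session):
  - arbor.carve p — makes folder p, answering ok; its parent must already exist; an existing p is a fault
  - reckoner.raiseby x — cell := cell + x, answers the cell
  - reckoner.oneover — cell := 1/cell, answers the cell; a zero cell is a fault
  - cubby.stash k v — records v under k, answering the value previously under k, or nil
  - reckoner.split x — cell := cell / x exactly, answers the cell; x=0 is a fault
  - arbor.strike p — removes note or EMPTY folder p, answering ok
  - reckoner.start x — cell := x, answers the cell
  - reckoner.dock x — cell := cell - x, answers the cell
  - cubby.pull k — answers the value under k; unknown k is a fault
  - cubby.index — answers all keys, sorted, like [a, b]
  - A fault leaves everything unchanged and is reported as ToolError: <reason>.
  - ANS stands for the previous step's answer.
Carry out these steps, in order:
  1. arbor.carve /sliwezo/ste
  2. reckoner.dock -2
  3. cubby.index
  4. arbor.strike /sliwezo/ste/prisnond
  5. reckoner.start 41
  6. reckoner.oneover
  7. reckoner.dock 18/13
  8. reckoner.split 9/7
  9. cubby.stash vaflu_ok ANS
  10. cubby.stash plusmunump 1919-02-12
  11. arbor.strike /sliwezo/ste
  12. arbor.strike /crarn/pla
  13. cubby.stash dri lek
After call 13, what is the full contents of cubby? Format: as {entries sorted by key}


I use arbor.carve passing p: /sliwezo/ste, — result: ToolError: exists.
I call reckoner.dock passing x: -2, yielding 2.
I run cubby.index, which returns [pemp, ristu_am, sucol].
I try arbor.strike passing p: /sliwezo/ste/prisnond, and observe ok.
Then reckoner.start passing x: 41, and get 41.
I run reckoner.oneover, — result: 1/41.
I try reckoner.dock passing x: 18/13, — result: -725/533.
Then reckoner.split passing x: 9/7, giving -5075/4797.
I use cubby.stash passing k: vaflu_ok, v: ANS: nil.
I try cubby.stash passing k: plusmunump, v: 1919-02-12: nil.
I use arbor.strike passing p: /sliwezo/ste, yielding ok.
Invoking arbor.strike passing p: /crarn/pla: ToolError: not found.
Now I run cubby.stash passing k: dri, v: lek, → nil.

Answer: {dri=lek, pemp=gribuda, plusmunump=1919-02-12, ristu_am=juhu, sucol=pletrobre, vaflu_ok=-5075/4797}


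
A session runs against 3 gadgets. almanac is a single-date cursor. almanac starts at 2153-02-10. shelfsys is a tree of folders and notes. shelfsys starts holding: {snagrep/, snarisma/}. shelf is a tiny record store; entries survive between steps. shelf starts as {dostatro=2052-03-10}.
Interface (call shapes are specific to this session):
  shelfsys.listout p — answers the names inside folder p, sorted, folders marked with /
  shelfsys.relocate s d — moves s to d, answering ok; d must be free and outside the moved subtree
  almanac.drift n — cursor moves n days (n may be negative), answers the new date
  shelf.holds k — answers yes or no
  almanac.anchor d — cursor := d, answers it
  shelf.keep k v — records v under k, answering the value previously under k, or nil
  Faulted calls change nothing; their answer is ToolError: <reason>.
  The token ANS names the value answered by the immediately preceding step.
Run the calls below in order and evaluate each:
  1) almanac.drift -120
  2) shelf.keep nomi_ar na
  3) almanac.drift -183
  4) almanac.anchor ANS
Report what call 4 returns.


Answer: 2152-04-13

Derivation:
Now I run almanac.drift with n=-120, which returns 2152-10-13.
Using shelf.keep with k=nomi_ar, v=na, — result: nil.
Then almanac.drift with n=-183, → 2152-04-13.
I call almanac.anchor with d=ANS, which returns 2152-04-13.


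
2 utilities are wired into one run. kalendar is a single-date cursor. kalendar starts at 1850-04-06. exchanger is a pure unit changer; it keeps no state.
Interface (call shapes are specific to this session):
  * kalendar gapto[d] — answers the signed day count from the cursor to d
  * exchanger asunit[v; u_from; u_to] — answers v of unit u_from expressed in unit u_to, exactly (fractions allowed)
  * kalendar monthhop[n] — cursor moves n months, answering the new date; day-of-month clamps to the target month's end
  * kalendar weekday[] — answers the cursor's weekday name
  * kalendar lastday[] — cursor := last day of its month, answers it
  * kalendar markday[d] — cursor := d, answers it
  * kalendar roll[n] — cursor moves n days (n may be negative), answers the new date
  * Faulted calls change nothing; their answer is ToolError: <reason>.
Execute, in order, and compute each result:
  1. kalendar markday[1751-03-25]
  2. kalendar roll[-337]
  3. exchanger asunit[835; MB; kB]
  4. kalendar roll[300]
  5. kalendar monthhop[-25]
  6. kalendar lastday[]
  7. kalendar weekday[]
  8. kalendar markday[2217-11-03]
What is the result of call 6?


Answer: 1749-01-31

Derivation:
-> kalendar markday(1751-03-25)
<- 1751-03-25
-> kalendar roll(-337)
<- 1750-04-22
-> exchanger asunit(835, MB, kB)
<- 835000
-> kalendar roll(300)
<- 1751-02-16
-> kalendar monthhop(-25)
<- 1749-01-16
-> kalendar lastday()
<- 1749-01-31
-> kalendar weekday()
<- Friday
-> kalendar markday(2217-11-03)
<- 2217-11-03
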